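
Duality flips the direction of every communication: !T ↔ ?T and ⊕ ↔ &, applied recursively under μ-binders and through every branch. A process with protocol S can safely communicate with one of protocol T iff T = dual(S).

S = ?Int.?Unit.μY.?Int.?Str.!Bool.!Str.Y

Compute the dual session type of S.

?Int → !Int
  ?Unit → !Unit
    μY → μY  (rec unchanged)
      ?Int → !Int
        ?Str → !Str
          !Bool → ?Bool
            !Str → ?Str
              dual(Y) = Y

!Int.!Unit.μY.!Int.!Str.?Bool.?Str.Y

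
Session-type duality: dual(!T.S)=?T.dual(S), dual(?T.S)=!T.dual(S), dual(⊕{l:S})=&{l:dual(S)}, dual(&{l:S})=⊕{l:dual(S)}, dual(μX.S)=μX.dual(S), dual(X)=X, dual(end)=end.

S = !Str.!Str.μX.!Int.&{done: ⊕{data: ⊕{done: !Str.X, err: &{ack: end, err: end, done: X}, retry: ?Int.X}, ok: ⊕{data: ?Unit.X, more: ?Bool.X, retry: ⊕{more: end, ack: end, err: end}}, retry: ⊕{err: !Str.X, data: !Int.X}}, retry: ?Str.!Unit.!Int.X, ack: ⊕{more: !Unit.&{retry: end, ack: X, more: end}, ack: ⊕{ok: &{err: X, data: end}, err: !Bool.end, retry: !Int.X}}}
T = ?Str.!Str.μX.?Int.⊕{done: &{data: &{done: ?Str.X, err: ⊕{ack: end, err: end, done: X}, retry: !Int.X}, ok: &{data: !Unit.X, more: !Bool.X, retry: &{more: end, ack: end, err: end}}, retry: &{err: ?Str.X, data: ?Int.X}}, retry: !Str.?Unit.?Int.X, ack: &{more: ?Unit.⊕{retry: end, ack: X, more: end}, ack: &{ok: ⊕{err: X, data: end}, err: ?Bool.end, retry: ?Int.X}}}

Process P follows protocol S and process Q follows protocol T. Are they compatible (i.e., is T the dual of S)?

!Str | ?Str  match
  !Str | !Str  ✗ same direction on both sides — not dual

NO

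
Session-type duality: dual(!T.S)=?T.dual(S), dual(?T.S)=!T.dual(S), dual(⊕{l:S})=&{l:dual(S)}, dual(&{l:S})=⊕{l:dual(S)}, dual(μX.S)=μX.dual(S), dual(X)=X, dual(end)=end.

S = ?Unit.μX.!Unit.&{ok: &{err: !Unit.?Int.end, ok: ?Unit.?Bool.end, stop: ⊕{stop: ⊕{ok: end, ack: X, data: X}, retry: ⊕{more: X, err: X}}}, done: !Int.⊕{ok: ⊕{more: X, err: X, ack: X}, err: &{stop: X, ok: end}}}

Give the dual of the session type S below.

?Unit = !Unit
  μX = μX  (binder kept)
    !Unit = ?Unit
      &{ok,done} = ⊕{ok,done}  (external→internal)
        • ok:
          &{err,ok,stop} = ⊕{err,ok,stop}  (external→internal)
            • err:
              !Unit = ?Unit
                ?Int = !Int
                  end self-dual
            • ok:
              ?Unit = !Unit
                ?Bool = !Bool
                  end self-dual
            • stop:
              ⊕{stop,retry} = &{stop,retry}  (⊕→&)
                • stop:
                  ⊕{ok,ack,data} = &{ok,ack,data}  (⊕→&)
                    • ok:
                      end self-dual
                    • ack:
                      X self-dual
                    • data:
                      X self-dual
                • retry:
                  ⊕{more,err} = &{more,err}  (⊕→&)
                    • more:
                      X self-dual
                    • err:
                      X self-dual
        • done:
          !Int = ?Int
            ⊕{ok,err} = &{ok,err}  (⊕→&)
              • ok:
                ⊕{more,err,ack} = &{more,err,ack}  (⊕→&)
                  • more:
                    X self-dual
                  • err:
                    X self-dual
                  • ack:
                    X self-dual
              • err:
                &{stop,ok} = ⊕{stop,ok}  (external→internal)
                  • stop:
                    X self-dual
                  • ok:
                    end self-dual

!Unit.μX.?Unit.⊕{ok: ⊕{err: ?Unit.!Int.end, ok: !Unit.!Bool.end, stop: &{stop: &{ok: end, ack: X, data: X}, retry: &{more: X, err: X}}}, done: ?Int.&{ok: &{more: X, err: X, ack: X}, err: ⊕{stop: X, ok: end}}}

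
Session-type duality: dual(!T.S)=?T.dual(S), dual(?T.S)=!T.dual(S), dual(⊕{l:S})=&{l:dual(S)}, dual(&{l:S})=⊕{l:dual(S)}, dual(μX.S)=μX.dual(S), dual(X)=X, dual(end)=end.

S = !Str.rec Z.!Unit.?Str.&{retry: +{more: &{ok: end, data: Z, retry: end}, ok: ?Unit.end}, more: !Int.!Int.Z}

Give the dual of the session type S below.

!Str = ?Str
  rec Z = rec Z  (binder kept)
    !Unit = ?Unit
      ?Str = !Str
        &{retry,more} = +{retry,more}  (external→internal)
          • retry:
            +{more,ok} = &{more,ok}  (select→offer)
              • more:
                &{ok,data,retry} = +{ok,data,retry}  (external→internal)
                  • ok:
                    end ↦ end
                  • data:
                    Z ↦ Z
                  • retry:
                    end ↦ end
              • ok:
                ?Unit = !Unit
                  end ↦ end
          • more:
            !Int = ?Int
              !Int = ?Int
                Z ↦ Z

?Str.rec Z.?Unit.!Str.+{retry: &{more: +{ok: end, data: Z, retry: end}, ok: !Unit.end}, more: ?Int.?Int.Z}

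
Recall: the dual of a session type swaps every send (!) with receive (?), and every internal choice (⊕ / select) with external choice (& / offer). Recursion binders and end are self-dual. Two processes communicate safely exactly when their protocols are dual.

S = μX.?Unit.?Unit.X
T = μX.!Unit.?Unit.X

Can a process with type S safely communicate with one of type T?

μX vs μX  ✓ (binder kept)
  ?Unit vs !Unit  ✓
    ?Unit vs ?Unit  ✗ same direction on both sides — not dual

NO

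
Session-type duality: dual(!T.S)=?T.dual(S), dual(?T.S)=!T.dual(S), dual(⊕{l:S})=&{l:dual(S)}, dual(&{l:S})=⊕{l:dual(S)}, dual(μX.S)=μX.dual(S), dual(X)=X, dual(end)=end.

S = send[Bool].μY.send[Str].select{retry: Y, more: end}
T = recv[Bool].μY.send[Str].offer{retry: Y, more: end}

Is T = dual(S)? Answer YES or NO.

send[Bool] vs recv[Bool]  match
  μY vs μY  match (binder kept)
    send[Str] vs send[Str]  ✗ same direction on both sides — not dual

NO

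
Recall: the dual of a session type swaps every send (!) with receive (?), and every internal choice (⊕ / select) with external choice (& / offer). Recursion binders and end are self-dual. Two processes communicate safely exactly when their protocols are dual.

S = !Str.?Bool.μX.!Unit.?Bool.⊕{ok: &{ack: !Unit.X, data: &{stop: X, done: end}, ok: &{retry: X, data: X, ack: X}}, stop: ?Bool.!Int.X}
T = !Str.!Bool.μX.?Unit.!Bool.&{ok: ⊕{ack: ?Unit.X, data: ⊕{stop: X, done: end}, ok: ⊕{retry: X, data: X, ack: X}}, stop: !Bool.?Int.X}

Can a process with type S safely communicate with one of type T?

NO

!Str vs !Str  ✗ same direction on both sides — not dual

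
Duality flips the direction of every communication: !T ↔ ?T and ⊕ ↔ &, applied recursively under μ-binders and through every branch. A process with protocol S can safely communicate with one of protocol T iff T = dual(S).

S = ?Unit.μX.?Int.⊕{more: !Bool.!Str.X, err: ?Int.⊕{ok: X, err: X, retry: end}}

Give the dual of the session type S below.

!Unit.μX.!Int.&{more: ?Bool.?Str.X, err: !Int.&{ok: X, err: X, retry: end}}

?Unit ↦ !Unit
  μX ↦ μX  (μ self-dual)
    ?Int ↦ !Int
      ⊕{more,err} ↦ &{more,err}  (internal→external)
        case more:
          !Bool ↦ ?Bool
            !Str ↦ ?Str
              X ↦ X
        case err:
          ?Int ↦ !Int
            ⊕{ok,err,retry} ↦ &{ok,err,retry}  (internal→external)
              case ok:
                X ↦ X
              case err:
                X ↦ X
              case retry:
                end ↦ end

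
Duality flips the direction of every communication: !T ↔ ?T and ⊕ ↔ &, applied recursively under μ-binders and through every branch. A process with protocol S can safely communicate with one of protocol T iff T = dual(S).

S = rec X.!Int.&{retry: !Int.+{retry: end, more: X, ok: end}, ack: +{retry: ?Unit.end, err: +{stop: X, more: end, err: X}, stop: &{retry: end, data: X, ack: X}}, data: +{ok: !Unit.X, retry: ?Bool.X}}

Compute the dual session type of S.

rec X.?Int.+{retry: ?Int.&{retry: end, more: X, ok: end}, ack: &{retry: !Unit.end, err: &{stop: X, more: end, err: X}, stop: +{retry: end, data: X, ack: X}}, data: &{ok: ?Unit.X, retry: !Bool.X}}

rec X = rec X  (μ self-dual)
  !Int = ?Int
    &{retry,ack,data} = +{retry,ack,data}  (external→internal)
      • retry:
        !Int = ?Int
          +{retry,more,ok} = &{retry,more,ok}  (internal→external)
            • retry:
              end self-dual
            • more:
              X self-dual
            • ok:
              end self-dual
      • ack:
        +{retry,err,stop} = &{retry,err,stop}  (internal→external)
          • retry:
            ?Unit = !Unit
              end self-dual
          • err:
            +{stop,more,err} = &{stop,more,err}  (internal→external)
              • stop:
                X self-dual
              • more:
                end self-dual
              • err:
                X self-dual
          • stop:
            &{retry,data,ack} = +{retry,data,ack}  (external→internal)
              • retry:
                end self-dual
              • data:
                X self-dual
              • ack:
                X self-dual
      • data:
        +{ok,retry} = &{ok,retry}  (internal→external)
          • ok:
            !Unit = ?Unit
              X self-dual
          • retry:
            ?Bool = !Bool
              X self-dual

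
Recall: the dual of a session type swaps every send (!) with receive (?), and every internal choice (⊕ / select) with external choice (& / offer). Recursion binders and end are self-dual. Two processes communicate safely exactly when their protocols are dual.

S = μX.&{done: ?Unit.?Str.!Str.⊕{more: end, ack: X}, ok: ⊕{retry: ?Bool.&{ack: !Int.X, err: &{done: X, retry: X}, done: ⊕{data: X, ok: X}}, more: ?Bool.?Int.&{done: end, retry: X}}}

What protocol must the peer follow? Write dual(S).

μX → μX  (binder kept)
  &{done,ok} → ⊕{done,ok}  (&→⊕)
    case done:
      ?Unit → !Unit
        ?Str → !Str
          !Str → ?Str
            ⊕{more,ack} → &{more,ack}  (⊕→&)
              case more:
                dual(end) = end
              case ack:
                dual(X) = X
    case ok:
      ⊕{retry,more} → &{retry,more}  (⊕→&)
        case retry:
          ?Bool → !Bool
            &{ack,err,done} → ⊕{ack,err,done}  (&→⊕)
              case ack:
                !Int → ?Int
                  dual(X) = X
              case err:
                &{done,retry} → ⊕{done,retry}  (&→⊕)
                  case done:
                    dual(X) = X
                  case retry:
                    dual(X) = X
              case done:
                ⊕{data,ok} → &{data,ok}  (⊕→&)
                  case data:
                    dual(X) = X
                  case ok:
                    dual(X) = X
        case more:
          ?Bool → !Bool
            ?Int → !Int
              &{done,retry} → ⊕{done,retry}  (&→⊕)
                case done:
                  dual(end) = end
                case retry:
                  dual(X) = X

μX.⊕{done: !Unit.!Str.?Str.&{more: end, ack: X}, ok: &{retry: !Bool.⊕{ack: ?Int.X, err: ⊕{done: X, retry: X}, done: &{data: X, ok: X}}, more: !Bool.!Int.⊕{done: end, retry: X}}}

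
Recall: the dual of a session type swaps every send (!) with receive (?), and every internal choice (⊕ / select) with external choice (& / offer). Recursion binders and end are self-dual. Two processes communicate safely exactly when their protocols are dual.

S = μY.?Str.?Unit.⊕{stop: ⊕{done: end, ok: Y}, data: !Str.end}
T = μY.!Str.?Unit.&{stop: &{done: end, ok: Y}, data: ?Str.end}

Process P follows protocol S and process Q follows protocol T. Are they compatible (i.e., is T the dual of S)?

NO

μY | μY  ok (rec unchanged)
  ?Str | !Str  ok
    ?Unit | ?Unit  ✗ same direction on both sides — not dual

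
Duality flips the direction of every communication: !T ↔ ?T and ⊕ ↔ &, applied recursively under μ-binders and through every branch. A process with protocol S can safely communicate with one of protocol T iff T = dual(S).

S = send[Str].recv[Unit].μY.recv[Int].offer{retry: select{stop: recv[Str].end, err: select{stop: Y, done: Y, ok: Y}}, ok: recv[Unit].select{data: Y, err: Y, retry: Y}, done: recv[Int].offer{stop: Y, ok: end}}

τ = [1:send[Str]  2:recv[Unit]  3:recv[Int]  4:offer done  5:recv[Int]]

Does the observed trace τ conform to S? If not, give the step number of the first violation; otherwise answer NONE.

step 1: send[Str]  match  residual = recv[Unit].μY.…
step 2: recv[Unit]  match  residual = μY.…
step 3: recv[Int]  match  residual = offer{retry: select{stop: recv[Str].end, err: select{stop: μY.…, done: μY.…, ok: μY.…}}, ok: recv[Unit].select{data: μY.…, err: μY.…, retry: μY.…}, done: recv[Int].offer{stop: μY.…, ok: end}}
step 4: offer done  match  residual = recv[Int].offer{stop: μY.…, ok: end}
step 5: recv[Int]  match  residual = offer{stop: μY.…, ok: end}
trace exhausted — no violation

NONE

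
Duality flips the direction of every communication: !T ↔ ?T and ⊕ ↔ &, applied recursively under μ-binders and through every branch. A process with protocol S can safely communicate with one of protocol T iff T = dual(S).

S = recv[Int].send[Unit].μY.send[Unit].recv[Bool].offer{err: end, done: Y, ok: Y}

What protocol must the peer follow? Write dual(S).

send[Int].recv[Unit].μY.recv[Unit].send[Bool].select{err: end, done: Y, ok: Y}

recv[Int] ↦ send[Int]
  send[Unit] ↦ recv[Unit]
    μY ↦ μY  (rec unchanged)
      send[Unit] ↦ recv[Unit]
        recv[Bool] ↦ send[Bool]
          offer{err,done,ok} ↦ select{err,done,ok}  (offer→select)
            case err:
              dual(end) = end
            case done:
              dual(Y) = Y
            case ok:
              dual(Y) = Y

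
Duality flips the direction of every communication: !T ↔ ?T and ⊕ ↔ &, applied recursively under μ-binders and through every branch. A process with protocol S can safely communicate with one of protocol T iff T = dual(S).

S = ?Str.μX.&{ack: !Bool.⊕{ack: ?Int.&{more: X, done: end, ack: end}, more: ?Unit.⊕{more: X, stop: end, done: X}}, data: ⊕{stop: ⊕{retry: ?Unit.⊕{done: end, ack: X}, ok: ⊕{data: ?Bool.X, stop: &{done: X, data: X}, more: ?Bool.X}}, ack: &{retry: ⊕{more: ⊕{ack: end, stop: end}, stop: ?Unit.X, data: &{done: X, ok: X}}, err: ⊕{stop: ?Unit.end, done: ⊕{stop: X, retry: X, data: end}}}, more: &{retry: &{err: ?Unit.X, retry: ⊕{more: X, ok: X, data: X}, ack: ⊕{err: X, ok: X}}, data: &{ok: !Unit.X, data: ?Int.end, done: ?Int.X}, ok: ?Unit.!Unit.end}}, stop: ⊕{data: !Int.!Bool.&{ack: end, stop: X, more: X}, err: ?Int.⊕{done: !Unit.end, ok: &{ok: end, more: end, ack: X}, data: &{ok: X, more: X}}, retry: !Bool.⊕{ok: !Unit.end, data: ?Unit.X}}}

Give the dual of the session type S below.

!Str.μX.⊕{ack: ?Bool.&{ack: !Int.⊕{more: X, done: end, ack: end}, more: !Unit.&{more: X, stop: end, done: X}}, data: &{stop: &{retry: !Unit.&{done: end, ack: X}, ok: &{data: !Bool.X, stop: ⊕{done: X, data: X}, more: !Bool.X}}, ack: ⊕{retry: &{more: &{ack: end, stop: end}, stop: !Unit.X, data: ⊕{done: X, ok: X}}, err: &{stop: !Unit.end, done: &{stop: X, retry: X, data: end}}}, more: ⊕{retry: ⊕{err: !Unit.X, retry: &{more: X, ok: X, data: X}, ack: &{err: X, ok: X}}, data: ⊕{ok: ?Unit.X, data: !Int.end, done: !Int.X}, ok: !Unit.?Unit.end}}, stop: &{data: ?Int.?Bool.⊕{ack: end, stop: X, more: X}, err: !Int.&{done: ?Unit.end, ok: ⊕{ok: end, more: end, ack: X}, data: ⊕{ok: X, more: X}}, retry: ?Bool.&{ok: ?Unit.end, data: !Unit.X}}}

?Str = !Str
  μX = μX  (binder kept)
    &{ack,data,stop} = ⊕{ack,data,stop}  (external→internal)
      case ack:
        !Bool = ?Bool
          ⊕{ack,more} = &{ack,more}  (⊕→&)
            case ack:
              ?Int = !Int
                &{more,done,ack} = ⊕{more,done,ack}  (external→internal)
                  case more:
                    X ↦ X
                  case done:
                    end ↦ end
                  case ack:
                    end ↦ end
            case more:
              ?Unit = !Unit
                ⊕{more,stop,done} = &{more,stop,done}  (⊕→&)
                  case more:
                    X ↦ X
                  case stop:
                    end ↦ end
                  case done:
                    X ↦ X
      case data:
        ⊕{stop,ack,more} = &{stop,ack,more}  (⊕→&)
          case stop:
            ⊕{retry,ok} = &{retry,ok}  (⊕→&)
              case retry:
                ?Unit = !Unit
                  ⊕{done,ack} = &{done,ack}  (⊕→&)
                    case done:
                      end ↦ end
                    case ack:
                      X ↦ X
              case ok:
                ⊕{data,stop,more} = &{data,stop,more}  (⊕→&)
                  case data:
                    ?Bool = !Bool
                      X ↦ X
                  case stop:
                    &{done,data} = ⊕{done,data}  (external→internal)
                      case done:
                        X ↦ X
                      case data:
                        X ↦ X
                  case more:
                    ?Bool = !Bool
                      X ↦ X
          case ack:
            &{retry,err} = ⊕{retry,err}  (external→internal)
              case retry:
                ⊕{more,stop,data} = &{more,stop,data}  (⊕→&)
                  case more:
                    ⊕{ack,stop} = &{ack,stop}  (⊕→&)
                      case ack:
                        end ↦ end
                      case stop:
                        end ↦ end
                  case stop:
                    ?Unit = !Unit
                      X ↦ X
                  case data:
                    &{done,ok} = ⊕{done,ok}  (external→internal)
                      case done:
                        X ↦ X
                      case ok:
                        X ↦ X
              case err:
                ⊕{stop,done} = &{stop,done}  (⊕→&)
                  case stop:
                    ?Unit = !Unit
                      end ↦ end
                  case done:
                    ⊕{stop,retry,data} = &{stop,retry,data}  (⊕→&)
                      case stop:
                        X ↦ X
                      case retry:
                        X ↦ X
                      case data:
                        end ↦ end
          case more:
            &{retry,data,ok} = ⊕{retry,data,ok}  (external→internal)
              case retry:
                &{err,retry,ack} = ⊕{err,retry,ack}  (external→internal)
                  case err:
                    ?Unit = !Unit
                      X ↦ X
                  case retry:
                    ⊕{more,ok,data} = &{more,ok,data}  (⊕→&)
                      case more:
                        X ↦ X
                      case ok:
                        X ↦ X
                      case data:
                        X ↦ X
                  case ack:
                    ⊕{err,ok} = &{err,ok}  (⊕→&)
                      case err:
                        X ↦ X
                      case ok:
                        X ↦ X
              case data:
                &{ok,data,done} = ⊕{ok,data,done}  (external→internal)
                  case ok:
                    !Unit = ?Unit
                      X ↦ X
                  case data:
                    ?Int = !Int
                      end ↦ end
                  case done:
                    ?Int = !Int
                      X ↦ X
              case ok:
                ?Unit = !Unit
                  !Unit = ?Unit
                    end ↦ end
      case stop:
        ⊕{data,err,retry} = &{data,err,retry}  (⊕→&)
          case data:
            !Int = ?Int
              !Bool = ?Bool
                &{ack,stop,more} = ⊕{ack,stop,more}  (external→internal)
                  case ack:
                    end ↦ end
                  case stop:
                    X ↦ X
                  case more:
                    X ↦ X
          case err:
            ?Int = !Int
              ⊕{done,ok,data} = &{done,ok,data}  (⊕→&)
                case done:
                  !Unit = ?Unit
                    end ↦ end
                case ok:
                  &{ok,more,ack} = ⊕{ok,more,ack}  (external→internal)
                    case ok:
                      end ↦ end
                    case more:
                      end ↦ end
                    case ack:
                      X ↦ X
                case data:
                  &{ok,more} = ⊕{ok,more}  (external→internal)
                    case ok:
                      X ↦ X
                    case more:
                      X ↦ X
          case retry:
            !Bool = ?Bool
              ⊕{ok,data} = &{ok,data}  (⊕→&)
                case ok:
                  !Unit = ?Unit
                    end ↦ end
                case data:
                  ?Unit = !Unit
                    X ↦ X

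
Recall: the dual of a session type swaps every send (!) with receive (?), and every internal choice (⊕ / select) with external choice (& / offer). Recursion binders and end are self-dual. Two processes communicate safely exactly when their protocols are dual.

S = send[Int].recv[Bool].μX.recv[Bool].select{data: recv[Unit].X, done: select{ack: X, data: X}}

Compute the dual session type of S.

recv[Int].send[Bool].μX.send[Bool].offer{data: send[Unit].X, done: offer{ack: X, data: X}}

send[Int] = recv[Int]
  recv[Bool] = send[Bool]
    μX = μX  (binder kept)
      recv[Bool] = send[Bool]
        select{data,done} = offer{data,done}  (internal→external)
          case data:
            recv[Unit] = send[Unit]
              X self-dual
          case done:
            select{ack,data} = offer{ack,data}  (internal→external)
              case ack:
                X self-dual
              case data:
                X self-dual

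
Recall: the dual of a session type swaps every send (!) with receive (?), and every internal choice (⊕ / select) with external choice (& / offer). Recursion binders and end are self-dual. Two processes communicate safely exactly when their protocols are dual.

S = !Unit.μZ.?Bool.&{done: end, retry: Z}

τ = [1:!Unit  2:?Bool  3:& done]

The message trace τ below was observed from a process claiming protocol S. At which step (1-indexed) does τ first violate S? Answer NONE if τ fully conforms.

NONE

step 1: !Unit  ok  now at μZ.…
step 2: ?Bool  ok  now at &{done: end, retry: μZ.…}
step 3: & done  ok  now at end
trace exhausted — no violation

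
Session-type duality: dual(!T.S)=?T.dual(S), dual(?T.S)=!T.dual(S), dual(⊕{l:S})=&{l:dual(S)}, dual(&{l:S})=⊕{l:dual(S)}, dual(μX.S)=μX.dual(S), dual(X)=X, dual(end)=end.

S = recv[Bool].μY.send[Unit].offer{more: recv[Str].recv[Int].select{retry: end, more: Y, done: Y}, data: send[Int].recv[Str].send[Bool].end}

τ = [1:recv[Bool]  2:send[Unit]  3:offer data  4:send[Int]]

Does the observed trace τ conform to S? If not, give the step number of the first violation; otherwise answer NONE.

NONE

@1 recv[Bool]  match  state: μY.…
@2 send[Unit]  match  state: offer{more: recv[Str].recv[Int].select{retry: end, more: μY.…, done: μY.…}, data: send[Int].recv[Str].send[Bool].end}
@3 offer data  match  state: send[Int].recv[Str].send[Bool].end
@4 send[Int]  match  state: recv[Str].send[Bool].end
all 4 steps conform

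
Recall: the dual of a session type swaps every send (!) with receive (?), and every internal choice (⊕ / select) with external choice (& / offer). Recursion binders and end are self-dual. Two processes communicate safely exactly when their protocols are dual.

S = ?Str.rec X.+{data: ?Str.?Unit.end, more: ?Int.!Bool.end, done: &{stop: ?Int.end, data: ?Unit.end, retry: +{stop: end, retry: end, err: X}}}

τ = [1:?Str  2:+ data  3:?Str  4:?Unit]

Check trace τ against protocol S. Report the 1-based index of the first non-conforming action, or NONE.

NONE

step 1: ?Str  ok  residual = rec X.…
step 2: + data  ok  residual = ?Str.?Unit.end
step 3: ?Str  ok  residual = ?Unit.end
step 4: ?Unit  ok  residual = end
trace exhausted — no violation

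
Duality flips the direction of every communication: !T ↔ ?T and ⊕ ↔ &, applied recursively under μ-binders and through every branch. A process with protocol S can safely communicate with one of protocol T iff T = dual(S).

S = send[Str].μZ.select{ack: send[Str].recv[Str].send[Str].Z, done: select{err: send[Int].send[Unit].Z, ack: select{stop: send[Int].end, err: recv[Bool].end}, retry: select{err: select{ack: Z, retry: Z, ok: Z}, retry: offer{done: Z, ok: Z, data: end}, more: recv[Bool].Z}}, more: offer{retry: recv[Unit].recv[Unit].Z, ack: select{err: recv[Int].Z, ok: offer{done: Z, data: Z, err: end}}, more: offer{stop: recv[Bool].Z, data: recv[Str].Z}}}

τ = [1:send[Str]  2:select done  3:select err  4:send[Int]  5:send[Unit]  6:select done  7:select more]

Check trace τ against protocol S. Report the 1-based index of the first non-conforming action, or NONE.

7

@1 send[Str]  ok  cont: μZ.…
@2 select done  ok  cont: select{err: send[Int].send[Unit].μZ.…, ack: select{stop: send[Int].end, err: recv[Bool].end}, retry: select{err: select{ack: μZ.…, retry: μZ.…, ok: μZ.…}, retry: offer{done: μZ.…, ok: μZ.…, data: end}, more: recv[Bool].μZ.…}}
@3 select err  ok  cont: send[Int].send[Unit].μZ.…
@4 send[Int]  ok  cont: send[Unit].μZ.…
@5 send[Unit]  ok  cont: μZ.…
@6 select done  ok  cont: select{err: send[Int].send[Unit].μZ.…, ack: select{stop: send[Int].end, err: recv[Bool].end}, retry: select{err: select{ack: μZ.…, retry: μZ.…, ok: μZ.…}, retry: offer{done: μZ.…, ok: μZ.…, data: end}, more: recv[Bool].μZ.…}}
@7 got select more, protocol expects select err or select ack or select retry  ✗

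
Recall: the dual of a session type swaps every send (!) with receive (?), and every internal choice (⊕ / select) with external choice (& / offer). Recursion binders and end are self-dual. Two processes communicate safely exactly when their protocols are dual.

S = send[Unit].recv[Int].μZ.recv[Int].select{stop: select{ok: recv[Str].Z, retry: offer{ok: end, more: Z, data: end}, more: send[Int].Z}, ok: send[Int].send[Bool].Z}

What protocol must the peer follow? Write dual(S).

send[Unit] ↦ recv[Unit]
  recv[Int] ↦ send[Int]
    μZ ↦ μZ  (binder kept)
      recv[Int] ↦ send[Int]
        select{stop,ok} ↦ offer{stop,ok}  (internal→external)
          case stop:
            select{ok,retry,more} ↦ offer{ok,retry,more}  (internal→external)
              case ok:
                recv[Str] ↦ send[Str]
                  dual(Z) = Z
              case retry:
                offer{ok,more,data} ↦ select{ok,more,data}  (offer→select)
                  case ok:
                    dual(end) = end
                  case more:
                    dual(Z) = Z
                  case data:
                    dual(end) = end
              case more:
                send[Int] ↦ recv[Int]
                  dual(Z) = Z
          case ok:
            send[Int] ↦ recv[Int]
              send[Bool] ↦ recv[Bool]
                dual(Z) = Z

recv[Unit].send[Int].μZ.send[Int].offer{stop: offer{ok: send[Str].Z, retry: select{ok: end, more: Z, data: end}, more: recv[Int].Z}, ok: recv[Int].recv[Bool].Z}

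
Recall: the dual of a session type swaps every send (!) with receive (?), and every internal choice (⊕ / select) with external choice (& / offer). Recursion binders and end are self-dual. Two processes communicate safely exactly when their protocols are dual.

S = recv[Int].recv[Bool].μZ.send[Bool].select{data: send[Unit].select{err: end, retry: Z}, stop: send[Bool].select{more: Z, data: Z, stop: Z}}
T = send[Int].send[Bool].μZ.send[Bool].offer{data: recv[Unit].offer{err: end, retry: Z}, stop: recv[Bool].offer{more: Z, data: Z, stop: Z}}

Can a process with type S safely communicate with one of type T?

NO

recv[Int] ‖ send[Int]  ok
  recv[Bool] ‖ send[Bool]  ok
    μZ ‖ μZ  ok (rec unchanged)
      send[Bool] ‖ send[Bool]  ✗ same direction on both sides — not dual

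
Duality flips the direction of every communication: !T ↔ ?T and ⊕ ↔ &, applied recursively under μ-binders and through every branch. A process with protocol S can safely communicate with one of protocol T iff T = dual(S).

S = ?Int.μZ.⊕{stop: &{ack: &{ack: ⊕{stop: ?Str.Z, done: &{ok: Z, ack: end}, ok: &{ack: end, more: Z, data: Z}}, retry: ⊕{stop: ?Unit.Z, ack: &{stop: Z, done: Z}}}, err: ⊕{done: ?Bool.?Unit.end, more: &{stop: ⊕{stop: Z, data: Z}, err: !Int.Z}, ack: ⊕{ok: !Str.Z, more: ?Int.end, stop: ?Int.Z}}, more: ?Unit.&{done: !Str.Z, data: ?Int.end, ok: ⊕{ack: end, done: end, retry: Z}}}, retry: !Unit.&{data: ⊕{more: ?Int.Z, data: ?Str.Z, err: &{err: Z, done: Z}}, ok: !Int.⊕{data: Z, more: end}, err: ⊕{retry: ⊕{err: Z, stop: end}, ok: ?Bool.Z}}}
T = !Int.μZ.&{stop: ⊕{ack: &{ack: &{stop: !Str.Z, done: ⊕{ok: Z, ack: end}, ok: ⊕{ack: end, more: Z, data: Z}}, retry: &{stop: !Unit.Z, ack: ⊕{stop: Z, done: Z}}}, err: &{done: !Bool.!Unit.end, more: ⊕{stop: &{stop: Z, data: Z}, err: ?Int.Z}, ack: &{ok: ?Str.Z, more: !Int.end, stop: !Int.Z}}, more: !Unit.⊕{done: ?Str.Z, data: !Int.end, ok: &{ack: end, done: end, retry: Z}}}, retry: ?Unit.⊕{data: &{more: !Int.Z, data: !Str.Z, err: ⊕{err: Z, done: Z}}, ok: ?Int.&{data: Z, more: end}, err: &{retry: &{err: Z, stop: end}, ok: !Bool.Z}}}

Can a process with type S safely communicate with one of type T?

NO

?Int vs !Int  ok
  μZ vs μZ  ok (rec unchanged)
    ⊕{stop,retry} vs &{stop,retry}  ok same labels
      [stop]
        &{ack,err,more} vs ⊕{ack,err,more}  ok same labels
          [ack]
            &{ack,retry} vs &{ack,retry}  ✗ choice polarity not flipped — not dual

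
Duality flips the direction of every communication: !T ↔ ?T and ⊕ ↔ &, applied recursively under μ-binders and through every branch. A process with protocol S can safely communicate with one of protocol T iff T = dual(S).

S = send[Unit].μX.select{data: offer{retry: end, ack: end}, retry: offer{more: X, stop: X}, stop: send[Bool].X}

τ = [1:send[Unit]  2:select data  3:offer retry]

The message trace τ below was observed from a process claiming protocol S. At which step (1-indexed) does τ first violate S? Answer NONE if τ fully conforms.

NONE

[1] send[Unit]  ok  now at μX.…
[2] select data  ok  now at offer{retry: end, ack: end}
[3] offer retry  ok  now at end
τ conforms to S (length 3)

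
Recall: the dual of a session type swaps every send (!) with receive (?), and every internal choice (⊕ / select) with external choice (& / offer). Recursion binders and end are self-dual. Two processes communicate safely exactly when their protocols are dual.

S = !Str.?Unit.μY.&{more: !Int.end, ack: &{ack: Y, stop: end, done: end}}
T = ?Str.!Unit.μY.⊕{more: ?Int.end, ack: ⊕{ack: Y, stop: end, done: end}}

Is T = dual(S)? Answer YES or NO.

YES

!Str vs ?Str  ok
  ?Unit vs !Unit  ok
    μY vs μY  ok (rec unchanged)
      &{more,ack} vs ⊕{more,ack}  ok labels match
        case more:
          !Int vs ?Int  ok
            end vs end  ok
        case ack:
          &{ack,stop,done} vs ⊕{ack,stop,done}  ok labels match
            case ack:
              Y vs Y  ok
            case stop:
              end vs end  ok
            case done:
              end vs end  ok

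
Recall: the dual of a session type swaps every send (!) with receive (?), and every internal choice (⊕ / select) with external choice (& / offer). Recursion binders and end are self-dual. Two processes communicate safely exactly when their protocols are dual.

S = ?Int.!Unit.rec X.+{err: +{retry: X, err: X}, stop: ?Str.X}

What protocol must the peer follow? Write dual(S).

!Int.?Unit.rec X.&{err: &{retry: X, err: X}, stop: !Str.X}

?Int ↦ !Int
  !Unit ↦ ?Unit
    rec X ↦ rec X  (μ self-dual)
      +{err,stop} ↦ &{err,stop}  (internal→external)
        • err:
          +{retry,err} ↦ &{retry,err}  (internal→external)
            • retry:
              dual(X) = X
            • err:
              dual(X) = X
        • stop:
          ?Str ↦ !Str
            dual(X) = X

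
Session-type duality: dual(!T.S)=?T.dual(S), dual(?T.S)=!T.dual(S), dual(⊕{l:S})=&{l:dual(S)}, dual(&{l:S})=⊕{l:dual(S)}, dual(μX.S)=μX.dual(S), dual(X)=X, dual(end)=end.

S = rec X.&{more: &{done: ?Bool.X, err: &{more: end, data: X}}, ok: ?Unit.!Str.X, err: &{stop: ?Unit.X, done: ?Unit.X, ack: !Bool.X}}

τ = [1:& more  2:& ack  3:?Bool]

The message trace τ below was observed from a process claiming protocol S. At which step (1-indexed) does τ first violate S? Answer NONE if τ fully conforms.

[1] & more  ✓  residual = &{done: ?Bool.rec X.…, err: &{more: end, data: rec X.…}}
[2] got & ack, protocol expects & done or & err  ✗

2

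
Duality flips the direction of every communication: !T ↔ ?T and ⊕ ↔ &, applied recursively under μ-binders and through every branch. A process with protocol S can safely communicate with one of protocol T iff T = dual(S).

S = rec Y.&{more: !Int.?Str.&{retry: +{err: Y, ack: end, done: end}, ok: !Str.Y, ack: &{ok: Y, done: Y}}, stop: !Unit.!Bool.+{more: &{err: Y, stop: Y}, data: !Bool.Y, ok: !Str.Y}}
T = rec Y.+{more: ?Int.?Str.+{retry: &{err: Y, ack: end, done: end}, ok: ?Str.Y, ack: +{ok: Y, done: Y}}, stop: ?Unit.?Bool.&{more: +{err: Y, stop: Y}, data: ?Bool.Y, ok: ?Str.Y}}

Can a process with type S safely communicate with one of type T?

rec Y ‖ rec Y  ok (rec unchanged)
  &{more,stop} ‖ +{more,stop}  ok same labels
    case more:
      !Int ‖ ?Int  ok
        ?Str ‖ ?Str  ✗ same direction on both sides — not dual

NO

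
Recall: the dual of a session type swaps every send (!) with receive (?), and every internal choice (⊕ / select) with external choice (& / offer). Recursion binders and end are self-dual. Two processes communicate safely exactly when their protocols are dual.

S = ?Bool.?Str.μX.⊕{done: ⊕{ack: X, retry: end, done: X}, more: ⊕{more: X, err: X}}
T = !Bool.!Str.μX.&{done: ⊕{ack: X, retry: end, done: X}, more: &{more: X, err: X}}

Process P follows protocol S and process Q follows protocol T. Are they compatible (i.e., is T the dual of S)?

NO

?Bool vs !Bool  ✓
  ?Str vs !Str  ✓
    μX vs μX  ✓ (rec unchanged)
      ⊕{done,more} vs &{done,more}  ✓ same labels
        case done:
          ⊕{ack,retry,done} vs ⊕{ack,retry,done}  ✗ choice polarity not flipped — not dual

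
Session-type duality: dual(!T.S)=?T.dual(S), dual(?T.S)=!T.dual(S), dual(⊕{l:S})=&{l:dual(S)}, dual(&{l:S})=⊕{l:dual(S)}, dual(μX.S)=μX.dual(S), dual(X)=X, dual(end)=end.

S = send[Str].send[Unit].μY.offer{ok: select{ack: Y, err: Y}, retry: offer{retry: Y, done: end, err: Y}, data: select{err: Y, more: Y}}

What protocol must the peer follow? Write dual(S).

recv[Str].recv[Unit].μY.select{ok: offer{ack: Y, err: Y}, retry: select{retry: Y, done: end, err: Y}, data: offer{err: Y, more: Y}}

send[Str] ↦ recv[Str]
  send[Unit] ↦ recv[Unit]
    μY ↦ μY  (binder kept)
      offer{ok,retry,data} ↦ select{ok,retry,data}  (offer→select)
        • ok:
          select{ack,err} ↦ offer{ack,err}  (select→offer)
            • ack:
              Y ↦ Y
            • err:
              Y ↦ Y
        • retry:
          offer{retry,done,err} ↦ select{retry,done,err}  (offer→select)
            • retry:
              Y ↦ Y
            • done:
              end ↦ end
            • err:
              Y ↦ Y
        • data:
          select{err,more} ↦ offer{err,more}  (select→offer)
            • err:
              Y ↦ Y
            • more:
              Y ↦ Y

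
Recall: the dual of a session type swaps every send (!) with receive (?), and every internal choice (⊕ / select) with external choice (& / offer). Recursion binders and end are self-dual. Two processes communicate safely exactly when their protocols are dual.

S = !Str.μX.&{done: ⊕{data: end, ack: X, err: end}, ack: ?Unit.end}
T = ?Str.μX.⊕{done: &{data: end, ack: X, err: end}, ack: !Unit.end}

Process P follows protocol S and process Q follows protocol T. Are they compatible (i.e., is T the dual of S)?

!Str ‖ ?Str  match
  μX ‖ μX  match (binder kept)
    &{done,ack} ‖ ⊕{done,ack}  match labels match
      [done]
        ⊕{data,ack,err} ‖ &{data,ack,err}  match labels match
          [data]
            end ‖ end  match
          [ack]
            X ‖ X  match
          [err]
            end ‖ end  match
      [ack]
        ?Unit ‖ !Unit  match
          end ‖ end  match

YES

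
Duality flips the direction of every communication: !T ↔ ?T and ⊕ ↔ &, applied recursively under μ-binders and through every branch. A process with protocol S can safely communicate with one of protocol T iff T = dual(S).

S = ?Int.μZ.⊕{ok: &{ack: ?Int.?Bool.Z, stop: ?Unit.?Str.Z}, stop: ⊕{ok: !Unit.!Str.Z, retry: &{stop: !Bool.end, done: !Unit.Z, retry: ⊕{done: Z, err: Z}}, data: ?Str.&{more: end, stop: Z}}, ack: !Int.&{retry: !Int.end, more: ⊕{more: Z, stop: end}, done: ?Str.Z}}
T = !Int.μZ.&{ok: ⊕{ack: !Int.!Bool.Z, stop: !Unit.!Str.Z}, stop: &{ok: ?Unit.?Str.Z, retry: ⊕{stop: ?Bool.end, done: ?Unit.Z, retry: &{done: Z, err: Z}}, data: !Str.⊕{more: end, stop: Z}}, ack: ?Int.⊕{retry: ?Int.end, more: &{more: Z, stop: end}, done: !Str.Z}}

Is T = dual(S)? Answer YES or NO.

YES

?Int ‖ !Int  ok
  μZ ‖ μZ  ok (μ self-dual)
    ⊕{ok,stop,ack} ‖ &{ok,stop,ack}  ok labels match
      [ok]
        &{ack,stop} ‖ ⊕{ack,stop}  ok labels match
          [ack]
            ?Int ‖ !Int  ok
              ?Bool ‖ !Bool  ok
                Z ‖ Z  ok
          [stop]
            ?Unit ‖ !Unit  ok
              ?Str ‖ !Str  ok
                Z ‖ Z  ok
      [stop]
        ⊕{ok,retry,data} ‖ &{ok,retry,data}  ok labels match
          [ok]
            !Unit ‖ ?Unit  ok
              !Str ‖ ?Str  ok
                Z ‖ Z  ok
          [retry]
            &{stop,done,retry} ‖ ⊕{stop,done,retry}  ok labels match
              [stop]
                !Bool ‖ ?Bool  ok
                  end ‖ end  ok
              [done]
                !Unit ‖ ?Unit  ok
                  Z ‖ Z  ok
              [retry]
                ⊕{done,err} ‖ &{done,err}  ok labels match
                  [done]
                    Z ‖ Z  ok
                  [err]
                    Z ‖ Z  ok
          [data]
            ?Str ‖ !Str  ok
              &{more,stop} ‖ ⊕{more,stop}  ok labels match
                [more]
                  end ‖ end  ok
                [stop]
                  Z ‖ Z  ok
      [ack]
        !Int ‖ ?Int  ok
          &{retry,more,done} ‖ ⊕{retry,more,done}  ok labels match
            [retry]
              !Int ‖ ?Int  ok
                end ‖ end  ok
            [more]
              ⊕{more,stop} ‖ &{more,stop}  ok labels match
                [more]
                  Z ‖ Z  ok
                [stop]
                  end ‖ end  ok
            [done]
              ?Str ‖ !Str  ok
                Z ‖ Z  ok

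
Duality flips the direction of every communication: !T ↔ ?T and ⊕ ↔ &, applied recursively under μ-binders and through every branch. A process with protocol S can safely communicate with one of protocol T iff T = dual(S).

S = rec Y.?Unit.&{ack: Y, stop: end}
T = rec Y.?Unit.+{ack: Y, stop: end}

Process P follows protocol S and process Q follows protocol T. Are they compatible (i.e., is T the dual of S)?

NO

rec Y | rec Y  match (rec unchanged)
  ?Unit | ?Unit  ✗ same direction on both sides — not dual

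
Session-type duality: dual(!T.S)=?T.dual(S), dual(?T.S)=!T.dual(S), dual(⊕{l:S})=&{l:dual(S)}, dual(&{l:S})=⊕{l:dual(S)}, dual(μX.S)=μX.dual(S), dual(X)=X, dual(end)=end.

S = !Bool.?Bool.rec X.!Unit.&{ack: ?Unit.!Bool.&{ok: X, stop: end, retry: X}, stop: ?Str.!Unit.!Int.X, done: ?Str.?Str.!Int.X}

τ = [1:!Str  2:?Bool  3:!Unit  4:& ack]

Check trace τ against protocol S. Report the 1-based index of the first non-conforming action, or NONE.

1

@1 got !Str, protocol expects !Bool  ✗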